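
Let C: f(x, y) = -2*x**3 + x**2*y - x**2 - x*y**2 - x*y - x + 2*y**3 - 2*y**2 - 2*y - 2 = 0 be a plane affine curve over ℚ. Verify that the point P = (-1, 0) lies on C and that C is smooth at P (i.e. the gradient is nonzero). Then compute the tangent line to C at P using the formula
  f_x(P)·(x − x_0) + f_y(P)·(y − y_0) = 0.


Tangent line at P: -5*x - 5 = 0.

Step 1: f(-1, 0) = 0, so P lies on C.
Step 2: partial derivatives
  f_x(x, y) = -6*x**2 + 2*x*y - 2*x - y**2 - y - 1, f_y(x, y) = x**2 - 2*x*y - x + 6*y**2 - 4*y - 2.
  f_x(P) = -5, f_y(P) = 0 (gradient nonzero, so P is smooth).
Step 3: tangent line at P: -5·(x − -1) + 0·(y − 0) = 0.
Expanding: -5*x - 5 = 0.


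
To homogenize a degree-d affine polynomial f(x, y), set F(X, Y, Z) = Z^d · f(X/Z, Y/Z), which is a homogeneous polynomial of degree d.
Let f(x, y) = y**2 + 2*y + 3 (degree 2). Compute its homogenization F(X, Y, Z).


F(X, Y, Z) = Y**2 + 2*Y*Z + 3*Z**2

deg(f) = 2.
Substitute x = X/Z, y = Y/Z into f, then multiply by Z^2.
  monomial 1·x^0·y^2 ↦ 1·X^0·Y^2·Z^0.
  monomial 2·x^0·y^1 ↦ 2·X^0·Y^1·Z^1.
  monomial 3·x^0·y^0 ↦ 3·X^0·Y^0·Z^2.
Collecting: F(X, Y, Z) = Y**2 + 2*Y*Z + 3*Z**2.


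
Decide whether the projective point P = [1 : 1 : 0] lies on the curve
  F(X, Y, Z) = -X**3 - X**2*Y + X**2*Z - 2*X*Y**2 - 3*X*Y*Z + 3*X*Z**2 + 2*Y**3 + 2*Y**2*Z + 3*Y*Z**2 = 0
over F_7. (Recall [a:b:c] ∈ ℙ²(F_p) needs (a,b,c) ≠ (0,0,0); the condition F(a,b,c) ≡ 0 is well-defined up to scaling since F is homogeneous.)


F(1,1,0) ≡ 5 (mod 7); P is NOT on the curve.

Evaluate F(1, 1, 0) term-by-term (mod 7).
  -X**3 ↦ -1·1·1·1 = -1
  -X**2*Y ↦ -1·1·1·1 = -1
  X**2*Z ↦ 1·1·1·0 = 0
  -2*X*Y**2 ↦ -2·1·1·1 = -2
  -3*X*Y*Z ↦ -3·1·1·0 = 0
  3*X*Z**2 ↦ 3·1·1·0 = 0
  2*Y**3 ↦ 2·1·1·1 = 2
  2*Y**2*Z ↦ 2·1·1·0 = 0
  3*Y*Z**2 ↦ 3·1·1·0 = 0
Sum: F(1, 1, 0) = (-1) + (-1) + (0) + (-2) + (0) + (0) + (2) + (0) + (0) = -2.
Reducing mod 7: -2 ≡ 5 (mod 7).
Since F(a, b, c) ≡ 5 ≠ 0 (mod 7), P does NOT lie on the curve.


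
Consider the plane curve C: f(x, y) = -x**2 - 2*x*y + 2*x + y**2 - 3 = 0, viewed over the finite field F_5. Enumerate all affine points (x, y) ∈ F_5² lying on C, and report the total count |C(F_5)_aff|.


Affine F_5-points: {(3, 3)}; count = 1.

For each of the 25 pairs (x, y) ∈ F_5², evaluate f(x, y) mod 5. Record the zeros.
  x = 0: [0↦2, 1↦3, 2↦1, 3↦1, 4↦3]  zeros at y ∈ ∅
  x = 1: [0↦3, 1↦2, 2↦3, 3↦1, 4↦1]  zeros at y ∈ ∅
  x = 2: [0↦2, 1↦4, 2↦3, 3↦4, 4↦2]  zeros at y ∈ ∅
  x = 3: [0↦4, 1↦4, 2↦1, 3↦0, 4↦1]  zeros at y ∈ {3}
  x = 4: [0↦4, 1↦2, 2↦2, 3↦4, 4↦3]  zeros at y ∈ ∅
Collecting zeros: affine points = {(3, 3)}.
Total count |C(F_5)_aff| = 1.


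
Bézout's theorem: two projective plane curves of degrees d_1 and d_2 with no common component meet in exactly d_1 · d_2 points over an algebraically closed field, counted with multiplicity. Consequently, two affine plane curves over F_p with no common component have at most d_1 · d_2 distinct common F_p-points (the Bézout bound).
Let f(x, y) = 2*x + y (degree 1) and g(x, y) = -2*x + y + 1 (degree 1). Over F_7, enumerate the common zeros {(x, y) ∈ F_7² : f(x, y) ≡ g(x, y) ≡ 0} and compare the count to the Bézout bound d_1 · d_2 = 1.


Common zeros: {(2, 3)}; count = 1; Bézout bound = 1.

deg(f) = 1, deg(g) = 1, so Bézout bound = 1.
Scan x ∈ F_7. For each x, list the y ∈ F_7 with f(x, y) ≡ 0 and those with g(x, y) ≡ 0 (mod 7); the common zeros in that column are the intersection.
  x = 0: f ≡ 0 at y ∈ {0}; g ≡ 0 at y ∈ {6}; common: ∅.
  x = 1: f ≡ 0 at y ∈ {5}; g ≡ 0 at y ∈ {1}; common: ∅.
  x = 2: f ≡ 0 at y ∈ {3}; g ≡ 0 at y ∈ {3}; common: {3}.
  x = 3: f ≡ 0 at y ∈ {1}; g ≡ 0 at y ∈ {5}; common: ∅.
  x = 4: f ≡ 0 at y ∈ {6}; g ≡ 0 at y ∈ {0}; common: ∅.
  x = 5: f ≡ 0 at y ∈ {4}; g ≡ 0 at y ∈ {2}; common: ∅.
  x = 6: f ≡ 0 at y ∈ {2}; g ≡ 0 at y ∈ {4}; common: ∅.
Collecting: common zeros = {(2, 3)}, so the count is 1.
Comparison with the Bézout bound: 1 ≤ 1 = deg(f)·deg(g), as expected for curves with no common component (the bound is attained).


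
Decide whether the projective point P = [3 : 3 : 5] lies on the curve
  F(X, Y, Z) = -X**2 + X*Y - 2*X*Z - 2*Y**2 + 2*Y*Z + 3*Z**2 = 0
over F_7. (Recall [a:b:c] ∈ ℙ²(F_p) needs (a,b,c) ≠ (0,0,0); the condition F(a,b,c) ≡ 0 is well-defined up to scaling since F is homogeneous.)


F(3,3,5) ≡ 1 (mod 7); P is NOT on the curve.

Evaluate F(3, 3, 5) term-by-term (mod 7).
  -X**2 ↦ -1·9·1·1 = -9
  X*Y ↦ 1·3·3·1 = 9
  -2*X*Z ↦ -2·3·1·5 = -30
  -2*Y**2 ↦ -2·1·9·1 = -18
  2*Y*Z ↦ 2·1·3·5 = 30
  3*Z**2 ↦ 3·1·1·25 = 75
Sum: F(3, 3, 5) = (-9) + (9) + (-30) + (-18) + (30) + (75) = 57.
Reducing mod 7: 57 ≡ 1 (mod 7).
Since F(a, b, c) ≡ 1 ≠ 0 (mod 7), P does NOT lie on the curve.


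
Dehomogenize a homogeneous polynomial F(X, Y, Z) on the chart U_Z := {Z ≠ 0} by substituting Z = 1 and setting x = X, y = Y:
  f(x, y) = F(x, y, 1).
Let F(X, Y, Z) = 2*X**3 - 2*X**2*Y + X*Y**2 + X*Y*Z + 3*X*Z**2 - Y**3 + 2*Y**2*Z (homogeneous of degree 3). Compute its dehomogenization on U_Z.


f(x, y) = 2*x**3 - 2*x**2*y + x*y**2 + x*y + 3*x - y**3 + 2*y**2

On U_Z we set Z = 1. Each monomial c·X^i·Y^j·Z^k in F becomes c·x^i·y^j·1^k = c·x^i·y^j.
Substituting Z = 1: F(X, Y, 1) = 2*x**3 - 2*x**2*y + x*y**2 + x*y + 3*x - y**3 + 2*y**2.
Note: deg(f) ≤ deg(F) = 3; strict inequality happens when F is divisible by Z (lost terms).


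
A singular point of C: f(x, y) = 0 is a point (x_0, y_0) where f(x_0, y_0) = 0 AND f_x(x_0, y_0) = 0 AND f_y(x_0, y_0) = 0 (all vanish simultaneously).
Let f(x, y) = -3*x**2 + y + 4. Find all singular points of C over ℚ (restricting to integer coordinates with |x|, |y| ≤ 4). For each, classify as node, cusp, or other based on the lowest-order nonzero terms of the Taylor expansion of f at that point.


No singular points in the scanned grid; C is smooth there.

Compute partial derivatives:
  f_x = -6*x.
  f_y = 1.
f_y = 1 is a nonzero constant, so f_y never vanishes: no point (x, y) can satisfy f = f_x = f_y = 0. In particular no (x, y) ∈ {−4, ..., 4}² is singular; the curve is smooth.


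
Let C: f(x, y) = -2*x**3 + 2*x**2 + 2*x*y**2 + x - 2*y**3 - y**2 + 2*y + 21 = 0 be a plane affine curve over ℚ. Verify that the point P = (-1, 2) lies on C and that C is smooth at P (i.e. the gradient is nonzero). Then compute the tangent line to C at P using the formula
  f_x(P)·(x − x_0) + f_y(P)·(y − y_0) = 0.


Tangent line at P: -x - 34*y + 67 = 0.

Step 1: f(-1, 2) = 0, so P lies on C.
Step 2: partial derivatives
  f_x(x, y) = -6*x**2 + 4*x + 2*y**2 + 1, f_y(x, y) = 4*x*y - 6*y**2 - 2*y + 2.
  f_x(P) = -1, f_y(P) = -34 (gradient nonzero, so P is smooth).
Step 3: tangent line at P: -1·(x − -1) + -34·(y − 2) = 0.
Expanding: -x - 34*y + 67 = 0.


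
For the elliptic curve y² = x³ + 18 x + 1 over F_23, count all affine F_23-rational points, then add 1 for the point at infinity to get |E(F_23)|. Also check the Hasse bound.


Affine points = {(0, 1), (0, 22), (3, 6), (3, 17), (5, 3), (5, 20), (6, 7), (6, 16), (8, 6), (8, 17), (9, 8), (9, 15), (10, 10), (10, 13), (11, 9), (11, 14), (12, 6), (12, 17), (15, 9), (15, 14), (18, 4), (18, 19), (19, 7), (19, 16), (20, 9), (20, 14), (21, 7), (21, 16)}; affine count = 28; |E(F_23)| = 29.

Discriminant check: Δ ∝ 4a³ + 27b² = 4·18³ + 27·1² = 4·5832 + 27·1 ≡ 10 (mod 23). Nonzero ⇒ E is nonsingular.
For each x ∈ F_23, compute rhs = x³ + 18·x + 1 mod 23, then count y ∈ F_23 with y² ≡ rhs.
  x = 0: rhs = 1, matching y values: 1, 22 (2 points).
  x = 1: rhs = 20, matching y values: none (0 points).
  x = 2: rhs = 22, matching y values: none (0 points).
  x = 3: rhs = 13, matching y values: 6, 17 (2 points).
  x = 4: rhs = 22, matching y values: none (0 points).
  x = 5: rhs = 9, matching y values: 3, 20 (2 points).
  x = 6: rhs = 3, matching y values: 7, 16 (2 points).
  x = 7: rhs = 10, matching y values: none (0 points).
  x = 8: rhs = 13, matching y values: 6, 17 (2 points).
  x = 9: rhs = 18, matching y values: 8, 15 (2 points).
  x = 10: rhs = 8, matching y values: 10, 13 (2 points).
  x = 11: rhs = 12, matching y values: 9, 14 (2 points).
  x = 12: rhs = 13, matching y values: 6, 17 (2 points).
  x = 13: rhs = 17, matching y values: none (0 points).
  x = 14: rhs = 7, matching y values: none (0 points).
  x = 15: rhs = 12, matching y values: 9, 14 (2 points).
  x = 16: rhs = 15, matching y values: none (0 points).
  x = 17: rhs = 22, matching y values: none (0 points).
  x = 18: rhs = 16, matching y values: 4, 19 (2 points).
  x = 19: rhs = 3, matching y values: 7, 16 (2 points).
  x = 20: rhs = 12, matching y values: 9, 14 (2 points).
  x = 21: rhs = 3, matching y values: 7, 16 (2 points).
  x = 22: rhs = 5, matching y values: none (0 points).
Total affine count: 28.
Full point count |E(F_23)| = 28 + 1 = 29.
Hasse bound: |29 − (23+1)| = |5| = 5 ≤ 2√23 ≈ 9.5917 ✓.


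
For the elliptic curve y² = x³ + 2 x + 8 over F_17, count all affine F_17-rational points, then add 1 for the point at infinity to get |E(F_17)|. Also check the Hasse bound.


Affine points = {(0, 5), (0, 12), (6, 7), (6, 10), (7, 5), (7, 12), (8, 3), (8, 14), (10, 5), (10, 12), (11, 1), (11, 16), (12, 3), (12, 14), (13, 2), (13, 15), (14, 3), (14, 14), (15, 8), (15, 9)}; affine count = 20; |E(F_17)| = 21.

Discriminant check: Δ ∝ 4a³ + 27b² = 4·2³ + 27·8² = 4·8 + 27·64 ≡ 9 (mod 17). Nonzero ⇒ E is nonsingular.
For each x ∈ F_17, compute rhs = x³ + 2·x + 8 mod 17, then count y ∈ F_17 with y² ≡ rhs.
  x = 0: rhs = 8, matching y values: 5, 12 (2 points).
  x = 1: rhs = 11, matching y values: none (0 points).
  x = 2: rhs = 3, matching y values: none (0 points).
  x = 3: rhs = 7, matching y values: none (0 points).
  x = 4: rhs = 12, matching y values: none (0 points).
  x = 5: rhs = 7, matching y values: none (0 points).
  x = 6: rhs = 15, matching y values: 7, 10 (2 points).
  x = 7: rhs = 8, matching y values: 5, 12 (2 points).
  x = 8: rhs = 9, matching y values: 3, 14 (2 points).
  x = 9: rhs = 7, matching y values: none (0 points).
  x = 10: rhs = 8, matching y values: 5, 12 (2 points).
  x = 11: rhs = 1, matching y values: 1, 16 (2 points).
  x = 12: rhs = 9, matching y values: 3, 14 (2 points).
  x = 13: rhs = 4, matching y values: 2, 15 (2 points).
  x = 14: rhs = 9, matching y values: 3, 14 (2 points).
  x = 15: rhs = 13, matching y values: 8, 9 (2 points).
  x = 16: rhs = 5, matching y values: none (0 points).
Total affine count: 20.
Full point count |E(F_17)| = 20 + 1 = 21.
Hasse bound: |21 − (17+1)| = |3| = 3 ≤ 2√17 ≈ 8.2462 ✓.


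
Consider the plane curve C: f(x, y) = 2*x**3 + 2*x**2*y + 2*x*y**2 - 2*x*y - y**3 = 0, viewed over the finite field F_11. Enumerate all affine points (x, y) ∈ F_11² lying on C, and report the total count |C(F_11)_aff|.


Affine F_11-points: {(0, 0), (2, 5), (3, 8), (5, 4), (6, 3), (6, 10), (7, 2), (7, 5), (7, 7), (8, 5)}; count = 10.

For each of the 121 pairs (x, y) ∈ F_11², evaluate f(x, y) mod 11. Record the zeros.
  x = 0: [0↦0, 1↦10, 2↦3, 3↦6, 4↦2, 5↦7, 6↦4, 7↦9, 8↦5, 9↦8, 10↦1]  zeros at y ∈ {0}
  x = 1: [0↦2, 1↦3, 2↦2, 3↦4, 4↦3, 5↦4, 6↦1, 7↦10, 8↦3, 9↦7, 10↦5]  zeros at y ∈ ∅
  x = 2: [0↦5, 1↦1, 2↦10, 3↦4, 4↦10, 5↦0, 6↦1, 7↦7, 8↦1, 9↦10, 10↦6]  zeros at y ∈ {5}
  x = 3: [0↦10, 1↦5, 2↦6, 3↦7, 4↦2, 5↦7, 6↦5, 7↦1, 8↦0, 9↦7, 10↦5]  zeros at y ∈ {8}
  x = 4: [0↦7, 1↦5, 2↦2, 3↦3, 4↦2, 5↦4, 6↦3, 7↦4, 8↦1, 9↦10, 10↦3]  zeros at y ∈ ∅
  x = 5: [0↦8, 1↦2, 2↦10, 3↦4, 4↦0, 5↦3, 6↦7, 7↦6, 8↦5, 9↦9, 10↦1]  zeros at y ∈ {4}
  x = 6: [0↦3, 1↦8, 2↦9, 3↦0, 4↦8, 5↦5, 6↦7, 7↦8, 8↦2, 9↦5, 10↦0]  zeros at y ∈ {3, 10}
  x = 7: [0↦4, 1↦2, 2↦0, 3↦3, 4↦5, 5↦0, 6↦4, 7↦0, 8↦4, 9↦10, 10↦1]  zeros at y ∈ {2, 5, 7}
  x = 8: [0↦1, 1↦7, 2↦6, 3↦3, 4↦3, 5↦0, 6↦10, 7↦5, 8↦1, 9↦3, 10↦5]  zeros at y ∈ {5}
  x = 9: [0↦6, 1↦2, 2↦6, 3↦1, 4↦3, 5↦6, 6↦4, 7↦2, 8↦5, 9↦7, 10↦2]  zeros at y ∈ ∅
  x = 10: [0↦9, 1↦10, 2↦1, 3↦9, 4↦6, 5↦8, 6↦9, 7↦3, 8↦6, 9↦1, 10↦4]  zeros at y ∈ ∅
Collecting zeros: affine points = {(0, 0), (2, 5), (3, 8), (5, 4), (6, 3), (6, 10), (7, 2), (7, 5), (7, 7), (8, 5)}.
Total count |C(F_11)_aff| = 10.


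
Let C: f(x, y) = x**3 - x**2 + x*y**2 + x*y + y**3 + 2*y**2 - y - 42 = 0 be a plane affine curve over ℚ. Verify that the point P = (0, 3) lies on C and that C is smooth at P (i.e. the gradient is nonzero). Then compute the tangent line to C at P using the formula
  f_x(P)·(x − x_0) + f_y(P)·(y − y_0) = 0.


Tangent line at P: 12*x + 38*y - 114 = 0.

Step 1: f(0, 3) = 0, so P lies on C.
Step 2: partial derivatives
  f_x(x, y) = 3*x**2 - 2*x + y**2 + y, f_y(x, y) = 2*x*y + x + 3*y**2 + 4*y - 1.
  f_x(P) = 12, f_y(P) = 38 (gradient nonzero, so P is smooth).
Step 3: tangent line at P: 12·(x − 0) + 38·(y − 3) = 0.
Expanding: 12*x + 38*y - 114 = 0.


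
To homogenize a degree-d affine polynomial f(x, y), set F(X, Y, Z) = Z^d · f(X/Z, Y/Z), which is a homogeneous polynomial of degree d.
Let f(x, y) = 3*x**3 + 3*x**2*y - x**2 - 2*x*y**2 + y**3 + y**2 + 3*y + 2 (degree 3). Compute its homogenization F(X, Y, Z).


F(X, Y, Z) = 3*X**3 + 3*X**2*Y - X**2*Z - 2*X*Y**2 + Y**3 + Y**2*Z + 3*Y*Z**2 + 2*Z**3

deg(f) = 3.
Substitute x = X/Z, y = Y/Z into f, then multiply by Z^3.
  monomial 3·x^3·y^0 ↦ 3·X^3·Y^0·Z^0.
  monomial 3·x^2·y^1 ↦ 3·X^2·Y^1·Z^0.
  monomial -1·x^2·y^0 ↦ -1·X^2·Y^0·Z^1.
  monomial -2·x^1·y^2 ↦ -2·X^1·Y^2·Z^0.
  monomial 1·x^0·y^3 ↦ 1·X^0·Y^3·Z^0.
  monomial 1·x^0·y^2 ↦ 1·X^0·Y^2·Z^1.
  monomial 3·x^0·y^1 ↦ 3·X^0·Y^1·Z^2.
  monomial 2·x^0·y^0 ↦ 2·X^0·Y^0·Z^3.
Collecting: F(X, Y, Z) = 3*X**3 + 3*X**2*Y - X**2*Z - 2*X*Y**2 + Y**3 + Y**2*Z + 3*Y*Z**2 + 2*Z**3.


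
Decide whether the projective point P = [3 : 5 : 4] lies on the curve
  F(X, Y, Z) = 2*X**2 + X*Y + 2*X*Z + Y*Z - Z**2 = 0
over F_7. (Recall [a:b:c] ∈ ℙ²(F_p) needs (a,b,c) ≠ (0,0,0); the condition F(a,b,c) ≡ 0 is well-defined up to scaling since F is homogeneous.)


F(3,5,4) ≡ 5 (mod 7); P is NOT on the curve.

Evaluate F(3, 5, 4) term-by-term (mod 7).
  2*X**2 ↦ 2·9·1·1 = 18
  X*Y ↦ 1·3·5·1 = 15
  2*X*Z ↦ 2·3·1·4 = 24
  Y*Z ↦ 1·1·5·4 = 20
  -Z**2 ↦ -1·1·1·16 = -16
Sum: F(3, 5, 4) = (18) + (15) + (24) + (20) + (-16) = 61.
Reducing mod 7: 61 ≡ 5 (mod 7).
Since F(a, b, c) ≡ 5 ≠ 0 (mod 7), P does NOT lie on the curve.


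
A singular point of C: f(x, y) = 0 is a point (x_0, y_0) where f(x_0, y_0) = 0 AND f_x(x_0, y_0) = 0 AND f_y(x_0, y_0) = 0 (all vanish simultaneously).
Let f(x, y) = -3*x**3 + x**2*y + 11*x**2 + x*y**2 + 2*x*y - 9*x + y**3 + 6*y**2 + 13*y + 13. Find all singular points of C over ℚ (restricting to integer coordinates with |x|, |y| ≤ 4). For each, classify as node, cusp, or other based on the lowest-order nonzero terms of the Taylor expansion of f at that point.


Singular points: {(1, -2)}; classification: cusp.

Compute partial derivatives:
  f_x = -9*x**2 + 2*x*y + 22*x + y**2 + 2*y - 9.
  f_y = x**2 + 2*x*y + 2*x + 3*y**2 + 12*y + 13.
Scan x_0 ∈ {−4, ..., 4}. For each x_0, f_y(x_0, y) is a polynomial in y; find its integer roots y ∈ {−4, ..., 4}, then test f_x and f at those candidates.
  x = -4: f_y(-4, y) = 3*y**2 + 4*y + 21; no integer root y with |y| ≤ 4.
  x = -3: f_y(-3, y) = 3*y**2 + 6*y + 16; no integer root y with |y| ≤ 4.
  x = -2: f_y(-2, y) = 3*y**2 + 8*y + 13; no integer root y with |y| ≤ 4.
  x = -1: f_y(-1, y) = 3*y**2 + 10*y + 12; no integer root y with |y| ≤ 4.
  x = 0: f_y(0, y) = 3*y**2 + 12*y + 13; no integer root y with |y| ≤ 4.
  x = 1: f_y(1, y) = 3*y**2 + 14*y + 16; vanishes at y ∈ {-2}. (1, -2): f_x = 0, f = 0 — SINGULAR.
  x = 2: f_y(2, y) = 3*y**2 + 16*y + 21; vanishes at y ∈ {-3}. (2, -3): f_x = -10 ≠ 0.
  x = 3: f_y(3, y) = 3*y**2 + 18*y + 28; no integer root y with |y| ≤ 4.
  x = 4: f_y(4, y) = 3*y**2 + 20*y + 37; no integer root y with |y| ≤ 4.
Only singular point on the grid: (1, -2).
Classify: substitute x = 1 + u, y = -2 + v and expand: f = -3*u**3 + u**2*v + u*v**2 + v**3 + v**2.
No constant or linear terms (consistent with a singular point). Quadratic part: v**2. Cubic part: -3*u**3 + u**2*v + u*v**2 + v**3.
The quadratic part v**2 is a perfect square, so there is a single (double) tangent line v = 0, i.e. y = -2. Restricting the cubic part to that line (v = 0) leaves -3*u**3 ≠ 0, so f is not divisible by v and the branch is v² ≈ 3*u**3 to lowest order — this is a cusp.
Classification: cusp.


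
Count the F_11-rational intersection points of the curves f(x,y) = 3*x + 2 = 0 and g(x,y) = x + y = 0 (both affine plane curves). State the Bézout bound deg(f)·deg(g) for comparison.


Common zeros: {(3, 8)}; count = 1; Bézout bound = 1.

deg(f) = 1, deg(g) = 1, so Bézout bound = 1.
Scan x ∈ F_11. For each x, list the y ∈ F_11 with f(x, y) ≡ 0 and those with g(x, y) ≡ 0 (mod 11); the common zeros in that column are the intersection.
  x = 0: f ≡ 0 at y ∈ ∅; g ≡ 0 at y ∈ {0}; common: ∅.
  x = 1: f ≡ 0 at y ∈ ∅; g ≡ 0 at y ∈ {10}; common: ∅.
  x = 2: f ≡ 0 at y ∈ ∅; g ≡ 0 at y ∈ {9}; common: ∅.
  x = 3: f ≡ 0 at y ∈ {0, 1, 2, 3, 4, 5, 6, 7, 8, 9, 10}; g ≡ 0 at y ∈ {8}; common: {8}.
  x = 4: f ≡ 0 at y ∈ ∅; g ≡ 0 at y ∈ {7}; common: ∅.
  x = 5: f ≡ 0 at y ∈ ∅; g ≡ 0 at y ∈ {6}; common: ∅.
  x = 6: f ≡ 0 at y ∈ ∅; g ≡ 0 at y ∈ {5}; common: ∅.
  x = 7: f ≡ 0 at y ∈ ∅; g ≡ 0 at y ∈ {4}; common: ∅.
  x = 8: f ≡ 0 at y ∈ ∅; g ≡ 0 at y ∈ {3}; common: ∅.
  x = 9: f ≡ 0 at y ∈ ∅; g ≡ 0 at y ∈ {2}; common: ∅.
  x = 10: f ≡ 0 at y ∈ ∅; g ≡ 0 at y ∈ {1}; common: ∅.
Collecting: common zeros = {(3, 8)}, so the count is 1.
Comparison with the Bézout bound: 1 ≤ 1 = deg(f)·deg(g), as expected for curves with no common component (the bound is attained).


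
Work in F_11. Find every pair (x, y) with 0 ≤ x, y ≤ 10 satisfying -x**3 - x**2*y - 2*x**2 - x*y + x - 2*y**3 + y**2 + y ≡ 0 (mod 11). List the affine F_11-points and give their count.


Affine F_11-points: {(0, 0), (0, 1), (0, 5), (2, 5), (2, 6), (3, 4), (3, 9), (6, 6), (8, 1), (10, 3), (10, 4), (10, 10)}; count = 12.

For each of the 121 pairs (x, y) ∈ F_11², evaluate f(x, y) mod 11. Record the zeros.
  x = 0: [0↦0, 1↦0, 2↦1, 3↦2, 4↦2, 5↦0, 6↦6, 7↦8, 8↦5, 9↦7, 10↦2]  zeros at y ∈ {0, 1, 5}
  x = 1: [0↦9, 1↦7, 2↦6, 3↦5, 4↦3, 5↦10, 6↦3, 7↦3, 8↦9, 9↦9, 10↦2]  zeros at y ∈ ∅
  x = 2: [0↦8, 1↦2, 2↦8, 3↦3, 4↦8, 5↦0, 6↦0, 7↦7, 8↦9, 9↦5, 10↦5]  zeros at y ∈ {5, 6}
  x = 3: [0↦2, 1↦1, 2↦1, 3↦1, 4↦0, 5↦8, 6↦2, 7↦3, 8↦10, 9↦0, 10↦5]  zeros at y ∈ {4, 9}
  x = 4: [0↦7, 1↦9, 2↦1, 3↦4, 4↦6, 5↦6, 6↦3, 7↦7, 8↦6, 9↦10, 10↦7]  zeros at y ∈ ∅
  x = 5: [0↦6, 1↦9, 2↦2, 3↦6, 4↦9, 5↦10, 6↦8, 7↦2, 8↦2, 9↦7, 10↦5]  zeros at y ∈ ∅
  x = 6: [0↦4, 1↦6, 2↦9, 3↦1, 4↦3, 5↦3, 6↦0, 7↦4, 8↦3, 9↦7, 10↦4]  zeros at y ∈ {6}
  x = 7: [0↦6, 1↦5, 2↦5, 3↦5, 4↦4, 5↦1, 6↦6, 7↦7, 8↦3, 9↦4, 10↦9]  zeros at y ∈ ∅
  x = 8: [0↦6, 1↦0, 2↦6, 3↦1, 4↦6, 5↦9, 6↦9, 7↦5, 8↦7, 9↦3, 10↦3]  zeros at y ∈ {1}
  x = 9: [0↦9, 1↦7, 2↦6, 3↦5, 4↦3, 5↦10, 6↦3, 7↦3, 8↦9, 9↦9, 10↦2]  zeros at y ∈ ∅
  x = 10: [0↦9, 1↦9, 2↦10, 3↦0, 4↦0, 5↦9, 6↦4, 7↦6, 8↦3, 9↦5, 10↦0]  zeros at y ∈ {3, 4, 10}
Collecting zeros: affine points = {(0, 0), (0, 1), (0, 5), (2, 5), (2, 6), (3, 4), (3, 9), (6, 6), (8, 1), (10, 3), (10, 4), (10, 10)}.
Total count |C(F_11)_aff| = 12.


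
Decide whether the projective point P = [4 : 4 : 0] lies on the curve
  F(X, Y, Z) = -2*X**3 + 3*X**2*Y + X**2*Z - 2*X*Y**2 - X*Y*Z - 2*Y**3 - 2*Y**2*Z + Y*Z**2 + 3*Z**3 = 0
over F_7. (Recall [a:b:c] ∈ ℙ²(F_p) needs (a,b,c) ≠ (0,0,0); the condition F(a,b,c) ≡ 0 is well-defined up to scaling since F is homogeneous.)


F(4,4,0) ≡ 4 (mod 7); P is NOT on the curve.

Evaluate F(4, 4, 0) term-by-term (mod 7).
  -2*X**3 ↦ -2·64·1·1 = -128
  3*X**2*Y ↦ 3·16·4·1 = 192
  X**2*Z ↦ 1·16·1·0 = 0
  -2*X*Y**2 ↦ -2·4·16·1 = -128
  -X*Y*Z ↦ -1·4·4·0 = 0
  -2*Y**3 ↦ -2·1·64·1 = -128
  -2*Y**2*Z ↦ -2·1·16·0 = 0
  Y*Z**2 ↦ 1·1·4·0 = 0
  3*Z**3 ↦ 3·1·1·0 = 0
Sum: F(4, 4, 0) = (-128) + (192) + (0) + (-128) + (0) + (-128) + (0) + (0) + (0) = -192.
Reducing mod 7: -192 ≡ 4 (mod 7).
Since F(a, b, c) ≡ 4 ≠ 0 (mod 7), P does NOT lie on the curve.


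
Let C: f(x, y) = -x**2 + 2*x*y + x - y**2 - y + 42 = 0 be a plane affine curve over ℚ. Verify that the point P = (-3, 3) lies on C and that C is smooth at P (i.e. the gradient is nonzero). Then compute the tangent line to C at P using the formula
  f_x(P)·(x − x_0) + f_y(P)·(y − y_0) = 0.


Tangent line at P: 13*x - 13*y + 78 = 0.

Step 1: f(-3, 3) = 0, so P lies on C.
Step 2: partial derivatives
  f_x(x, y) = -2*x + 2*y + 1, f_y(x, y) = 2*x - 2*y - 1.
  f_x(P) = 13, f_y(P) = -13 (gradient nonzero, so P is smooth).
Step 3: tangent line at P: 13·(x − -3) + -13·(y − 3) = 0.
Expanding: 13*x - 13*y + 78 = 0.


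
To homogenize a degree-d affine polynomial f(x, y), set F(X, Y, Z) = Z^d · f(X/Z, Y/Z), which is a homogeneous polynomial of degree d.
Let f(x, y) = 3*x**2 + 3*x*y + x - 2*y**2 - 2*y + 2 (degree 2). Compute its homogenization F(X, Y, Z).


F(X, Y, Z) = 3*X**2 + 3*X*Y + X*Z - 2*Y**2 - 2*Y*Z + 2*Z**2

deg(f) = 2.
Substitute x = X/Z, y = Y/Z into f, then multiply by Z^2.
  monomial 3·x^2·y^0 ↦ 3·X^2·Y^0·Z^0.
  monomial 3·x^1·y^1 ↦ 3·X^1·Y^1·Z^0.
  monomial 1·x^1·y^0 ↦ 1·X^1·Y^0·Z^1.
  monomial -2·x^0·y^2 ↦ -2·X^0·Y^2·Z^0.
  monomial -2·x^0·y^1 ↦ -2·X^0·Y^1·Z^1.
  monomial 2·x^0·y^0 ↦ 2·X^0·Y^0·Z^2.
Collecting: F(X, Y, Z) = 3*X**2 + 3*X*Y + X*Z - 2*Y**2 - 2*Y*Z + 2*Z**2.


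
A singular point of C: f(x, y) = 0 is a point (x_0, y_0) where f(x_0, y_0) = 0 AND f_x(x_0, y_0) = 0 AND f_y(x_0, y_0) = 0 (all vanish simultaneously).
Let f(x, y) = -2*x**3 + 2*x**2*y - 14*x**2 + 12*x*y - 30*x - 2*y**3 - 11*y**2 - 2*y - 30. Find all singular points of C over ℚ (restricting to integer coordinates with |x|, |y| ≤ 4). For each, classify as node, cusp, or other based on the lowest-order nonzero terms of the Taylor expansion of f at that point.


Singular points: {(-3, -2)}; classification: cusp.

Compute partial derivatives:
  f_x = -6*x**2 + 4*x*y - 28*x + 12*y - 30.
  f_y = 2*x**2 + 12*x - 6*y**2 - 22*y - 2.
Scan x_0 ∈ {−4, ..., 4}. For each x_0, f_y(x_0, y) is a polynomial in y; find its integer roots y ∈ {−4, ..., 4}, then test f_x and f at those candidates.
  x = -4: f_y(-4, y) = -6*y**2 - 22*y - 18; no integer root y with |y| ≤ 4.
  x = -3: f_y(-3, y) = -6*y**2 - 22*y - 20; vanishes at y ∈ {-2}. (-3, -2): f_x = 0, f = 0 — SINGULAR.
  x = -2: f_y(-2, y) = -6*y**2 - 22*y - 18; no integer root y with |y| ≤ 4.
  x = -1: f_y(-1, y) = -6*y**2 - 22*y - 12; vanishes at y ∈ {-3}. (-1, -3): f_x = -32 ≠ 0.
  x = 0: f_y(0, y) = -6*y**2 - 22*y - 2; no integer root y with |y| ≤ 4.
  x = 1: f_y(1, y) = -6*y**2 - 22*y + 12; no integer root y with |y| ≤ 4.
  x = 2: f_y(2, y) = -6*y**2 - 22*y + 30; no integer root y with |y| ≤ 4.
  x = 3: f_y(3, y) = -6*y**2 - 22*y + 52; no integer root y with |y| ≤ 4.
  x = 4: f_y(4, y) = -6*y**2 - 22*y + 78; no integer root y with |y| ≤ 4.
Only singular point on the grid: (-3, -2).
Classify: substitute x = -3 + u, y = -2 + v and expand: f = -2*u**3 + 2*u**2*v - 2*v**3 + v**2.
No constant or linear terms (consistent with a singular point). Quadratic part: v**2. Cubic part: -2*u**3 + 2*u**2*v - 2*v**3.
The quadratic part v**2 is a perfect square, so there is a single (double) tangent line v = 0, i.e. y = -2. Restricting the cubic part to that line (v = 0) leaves -2*u**3 ≠ 0, so f is not divisible by v and the branch is v² ≈ 2*u**3 to lowest order — this is a cusp.
Classification: cusp.


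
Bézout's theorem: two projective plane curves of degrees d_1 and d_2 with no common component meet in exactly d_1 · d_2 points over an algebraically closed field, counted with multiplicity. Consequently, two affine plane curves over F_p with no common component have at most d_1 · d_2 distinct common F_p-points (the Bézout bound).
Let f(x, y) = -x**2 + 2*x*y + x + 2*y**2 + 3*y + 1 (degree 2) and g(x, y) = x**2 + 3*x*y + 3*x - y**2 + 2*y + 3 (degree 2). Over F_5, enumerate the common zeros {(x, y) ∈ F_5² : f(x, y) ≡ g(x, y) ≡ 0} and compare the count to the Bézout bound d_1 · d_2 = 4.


Common zeros: {(0, 4), (3, 3)}; count = 2; Bézout bound = 4.

deg(f) = 2, deg(g) = 2, so Bézout bound = 4.
Scan x ∈ F_5. For each x, list the y ∈ F_5 with f(x, y) ≡ 0 and those with g(x, y) ≡ 0 (mod 5); the common zeros in that column are the intersection.
  x = 0: f ≡ 0 at y ∈ {2, 4}; g ≡ 0 at y ∈ {3, 4}; common: {4}.
  x = 1: f ≡ 0 at y ∈ ∅; g ≡ 0 at y ∈ ∅; common: ∅.
  x = 2: f ≡ 0 at y ∈ ∅; g ≡ 0 at y ∈ {1, 2}; common: ∅.
  x = 3: f ≡ 0 at y ∈ {0, 3}; g ≡ 0 at y ∈ {3}; common: {3}.
  x = 4: f ≡ 0 at y ∈ {3, 4}; g ≡ 0 at y ∈ {2}; common: ∅.
Collecting: common zeros = {(0, 4), (3, 3)}, so the count is 2.
Comparison with the Bézout bound: 2 ≤ 4 = deg(f)·deg(g), as expected for curves with no common component (the affine F_5-count falls short of the bound because intersections may lie at infinity, over extension fields, or carry multiplicity).


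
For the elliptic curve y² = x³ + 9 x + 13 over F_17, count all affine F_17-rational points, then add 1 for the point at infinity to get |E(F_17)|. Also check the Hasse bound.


Affine points = {(0, 8), (0, 9), (3, 4), (3, 13), (5, 8), (5, 9), (8, 6), (8, 11), (10, 7), (10, 10), (11, 7), (11, 10), (12, 8), (12, 9), (13, 7), (13, 10), (15, 2), (15, 15)}; affine count = 18; |E(F_17)| = 19.

Discriminant check: Δ ∝ 4a³ + 27b² = 4·9³ + 27·13² = 4·729 + 27·169 ≡ 16 (mod 17). Nonzero ⇒ E is nonsingular.
For each x ∈ F_17, compute rhs = x³ + 9·x + 13 mod 17, then count y ∈ F_17 with y² ≡ rhs.
  x = 0: rhs = 13, matching y values: 8, 9 (2 points).
  x = 1: rhs = 6, matching y values: none (0 points).
  x = 2: rhs = 5, matching y values: none (0 points).
  x = 3: rhs = 16, matching y values: 4, 13 (2 points).
  x = 4: rhs = 11, matching y values: none (0 points).
  x = 5: rhs = 13, matching y values: 8, 9 (2 points).
  x = 6: rhs = 11, matching y values: none (0 points).
  x = 7: rhs = 11, matching y values: none (0 points).
  x = 8: rhs = 2, matching y values: 6, 11 (2 points).
  x = 9: rhs = 7, matching y values: none (0 points).
  x = 10: rhs = 15, matching y values: 7, 10 (2 points).
  x = 11: rhs = 15, matching y values: 7, 10 (2 points).
  x = 12: rhs = 13, matching y values: 8, 9 (2 points).
  x = 13: rhs = 15, matching y values: 7, 10 (2 points).
  x = 14: rhs = 10, matching y values: none (0 points).
  x = 15: rhs = 4, matching y values: 2, 15 (2 points).
  x = 16: rhs = 3, matching y values: none (0 points).
Total affine count: 18.
Full point count |E(F_17)| = 18 + 1 = 19.
Hasse bound: |19 − (17+1)| = |1| = 1 ≤ 2√17 ≈ 8.2462 ✓.


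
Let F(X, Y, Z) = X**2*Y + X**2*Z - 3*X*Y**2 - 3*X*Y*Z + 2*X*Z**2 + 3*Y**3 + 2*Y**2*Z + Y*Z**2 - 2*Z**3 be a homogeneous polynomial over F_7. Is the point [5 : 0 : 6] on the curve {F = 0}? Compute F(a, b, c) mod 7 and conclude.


F(5,0,6) ≡ 1 (mod 7); P is NOT on the curve.

Evaluate F(5, 0, 6) term-by-term (mod 7).
  X**2*Y ↦ 1·25·0·1 = 0
  X**2*Z ↦ 1·25·1·6 = 150
  -3*X*Y**2 ↦ -3·5·0·1 = 0
  -3*X*Y*Z ↦ -3·5·0·6 = 0
  2*X*Z**2 ↦ 2·5·1·36 = 360
  3*Y**3 ↦ 3·1·0·1 = 0
  2*Y**2*Z ↦ 2·1·0·6 = 0
  Y*Z**2 ↦ 1·1·0·36 = 0
  -2*Z**3 ↦ -2·1·1·216 = -432
Sum: F(5, 0, 6) = (0) + (150) + (0) + (0) + (360) + (0) + (0) + (0) + (-432) = 78.
Reducing mod 7: 78 ≡ 1 (mod 7).
Since F(a, b, c) ≡ 1 ≠ 0 (mod 7), P does NOT lie on the curve.


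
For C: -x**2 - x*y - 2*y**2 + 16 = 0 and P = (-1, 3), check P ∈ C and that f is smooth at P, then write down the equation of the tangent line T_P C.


Tangent line at P: -x - 11*y + 32 = 0.

Step 1: f(-1, 3) = 0, so P lies on C.
Step 2: partial derivatives
  f_x(x, y) = -2*x - y, f_y(x, y) = -x - 4*y.
  f_x(P) = -1, f_y(P) = -11 (gradient nonzero, so P is smooth).
Step 3: tangent line at P: -1·(x − -1) + -11·(y − 3) = 0.
Expanding: -x - 11*y + 32 = 0.


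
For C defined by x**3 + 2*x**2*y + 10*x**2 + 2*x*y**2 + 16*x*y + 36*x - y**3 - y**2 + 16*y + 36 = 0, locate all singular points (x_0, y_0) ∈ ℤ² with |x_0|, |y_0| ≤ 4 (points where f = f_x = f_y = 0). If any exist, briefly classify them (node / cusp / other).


Singular points: {(-2, -2)}; classification: cusp.

Compute partial derivatives:
  f_x = 3*x**2 + 4*x*y + 20*x + 2*y**2 + 16*y + 36.
  f_y = 2*x**2 + 4*x*y + 16*x - 3*y**2 - 2*y + 16.
Scan x_0 ∈ {−4, ..., 4}. For each x_0, f_y(x_0, y) is a polynomial in y; find its integer roots y ∈ {−4, ..., 4}, then test f_x and f at those candidates.
  x = -4: f_y(-4, y) = -3*y**2 - 18*y - 16; no integer root y with |y| ≤ 4.
  x = -3: f_y(-3, y) = -3*y**2 - 14*y - 14; no integer root y with |y| ≤ 4.
  x = -2: f_y(-2, y) = -3*y**2 - 10*y - 8; vanishes at y ∈ {-2}. (-2, -2): f_x = 0, f = 0 — SINGULAR.
  x = -1: f_y(-1, y) = -3*y**2 - 6*y + 2; no integer root y with |y| ≤ 4.
  x = 0: f_y(0, y) = -3*y**2 - 2*y + 16; vanishes at y ∈ {2}. (0, 2): f_x = 76 ≠ 0.
  x = 1: f_y(1, y) = -3*y**2 + 2*y + 34; no integer root y with |y| ≤ 4.
  x = 2: f_y(2, y) = -3*y**2 + 6*y + 56; no integer root y with |y| ≤ 4.
  x = 3: f_y(3, y) = -3*y**2 + 10*y + 82; no integer root y with |y| ≤ 4.
  x = 4: f_y(4, y) = -3*y**2 + 14*y + 112; no integer root y with |y| ≤ 4.
Only singular point on the grid: (-2, -2).
Classify: substitute x = -2 + u, y = -2 + v and expand: f = u**3 + 2*u**2*v + 2*u*v**2 - v**3 + v**2.
No constant or linear terms (consistent with a singular point). Quadratic part: v**2. Cubic part: u**3 + 2*u**2*v + 2*u*v**2 - v**3.
The quadratic part v**2 is a perfect square, so there is a single (double) tangent line v = 0, i.e. y = -2. Restricting the cubic part to that line (v = 0) leaves u**3 ≠ 0, so f is not divisible by v and the branch is v² ≈ -u**3 to lowest order — this is a cusp.
Classification: cusp.


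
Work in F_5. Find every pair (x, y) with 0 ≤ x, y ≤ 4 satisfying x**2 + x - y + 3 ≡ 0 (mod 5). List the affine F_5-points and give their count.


Affine F_5-points: {(0, 3), (1, 0), (2, 4), (3, 0), (4, 3)}; count = 5.

For each of the 25 pairs (x, y) ∈ F_5², evaluate f(x, y) mod 5. Record the zeros.
  x = 0: [0↦3, 1↦2, 2↦1, 3↦0, 4↦4]  zeros at y ∈ {3}
  x = 1: [0↦0, 1↦4, 2↦3, 3↦2, 4↦1]  zeros at y ∈ {0}
  x = 2: [0↦4, 1↦3, 2↦2, 3↦1, 4↦0]  zeros at y ∈ {4}
  x = 3: [0↦0, 1↦4, 2↦3, 3↦2, 4↦1]  zeros at y ∈ {0}
  x = 4: [0↦3, 1↦2, 2↦1, 3↦0, 4↦4]  zeros at y ∈ {3}
Collecting zeros: affine points = {(0, 3), (1, 0), (2, 4), (3, 0), (4, 3)}.
Total count |C(F_5)_aff| = 5.


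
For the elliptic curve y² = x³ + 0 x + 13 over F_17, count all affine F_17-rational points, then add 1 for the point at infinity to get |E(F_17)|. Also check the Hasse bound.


Affine points = {(0, 8), (0, 9), (2, 2), (2, 15), (4, 3), (4, 14), (5, 6), (5, 11), (6, 5), (6, 12), (7, 4), (7, 13), (8, 7), (8, 10), (11, 1), (11, 16), (13, 0)}; affine count = 17; |E(F_17)| = 18.

Discriminant check: Δ ∝ 4a³ + 27b² = 4·0³ + 27·13² = 4·0 + 27·169 ≡ 7 (mod 17). Nonzero ⇒ E is nonsingular.
For each x ∈ F_17, compute rhs = x³ + 0·x + 13 mod 17, then count y ∈ F_17 with y² ≡ rhs.
  x = 0: rhs = 13, matching y values: 8, 9 (2 points).
  x = 1: rhs = 14, matching y values: none (0 points).
  x = 2: rhs = 4, matching y values: 2, 15 (2 points).
  x = 3: rhs = 6, matching y values: none (0 points).
  x = 4: rhs = 9, matching y values: 3, 14 (2 points).
  x = 5: rhs = 2, matching y values: 6, 11 (2 points).
  x = 6: rhs = 8, matching y values: 5, 12 (2 points).
  x = 7: rhs = 16, matching y values: 4, 13 (2 points).
  x = 8: rhs = 15, matching y values: 7, 10 (2 points).
  x = 9: rhs = 11, matching y values: none (0 points).
  x = 10: rhs = 10, matching y values: none (0 points).
  x = 11: rhs = 1, matching y values: 1, 16 (2 points).
  x = 12: rhs = 7, matching y values: none (0 points).
  x = 13: rhs = 0, matching y values: 0 (1 points).
  x = 14: rhs = 3, matching y values: none (0 points).
  x = 15: rhs = 5, matching y values: none (0 points).
  x = 16: rhs = 12, matching y values: none (0 points).
Total affine count: 17.
Full point count |E(F_17)| = 17 + 1 = 18.
Hasse bound: |18 − (17+1)| = |0| = 0 ≤ 2√17 ≈ 8.2462 ✓.


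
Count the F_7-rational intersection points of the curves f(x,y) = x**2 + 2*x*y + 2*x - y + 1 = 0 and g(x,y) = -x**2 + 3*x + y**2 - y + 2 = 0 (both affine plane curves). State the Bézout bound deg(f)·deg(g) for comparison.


Common zeros: ∅; count = 0; Bézout bound = 4.

deg(f) = 2, deg(g) = 2, so Bézout bound = 4.
Scan x ∈ F_7. For each x, list the y ∈ F_7 with f(x, y) ≡ 0 and those with g(x, y) ≡ 0 (mod 7); the common zeros in that column are the intersection.
  x = 0: f ≡ 0 at y ∈ {1}; g ≡ 0 at y ∈ {4}; common: ∅.
  x = 1: f ≡ 0 at y ∈ {3}; g ≡ 0 at y ∈ ∅; common: ∅.
  x = 2: f ≡ 0 at y ∈ {4}; g ≡ 0 at y ∈ ∅; common: ∅.
  x = 3: f ≡ 0 at y ∈ {1}; g ≡ 0 at y ∈ {4}; common: ∅.
  x = 4: f ≡ 0 at y ∈ ∅; g ≡ 0 at y ∈ {2, 6}; common: ∅.
  x = 5: f ≡ 0 at y ∈ {3}; g ≡ 0 at y ∈ ∅; common: ∅.
  x = 6: f ≡ 0 at y ∈ {0}; g ≡ 0 at y ∈ {2, 6}; common: ∅.
Collecting: common zeros = ∅, so the count is 0.
Comparison with the Bézout bound: 0 ≤ 4 = deg(f)·deg(g), as expected for curves with no common component (the affine F_7-count falls short of the bound because intersections may lie at infinity, over extension fields, or carry multiplicity).


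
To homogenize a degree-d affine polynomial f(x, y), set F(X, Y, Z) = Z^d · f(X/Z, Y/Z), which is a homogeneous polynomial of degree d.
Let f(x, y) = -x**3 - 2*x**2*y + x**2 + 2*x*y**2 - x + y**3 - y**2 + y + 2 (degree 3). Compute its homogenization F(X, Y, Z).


F(X, Y, Z) = -X**3 - 2*X**2*Y + X**2*Z + 2*X*Y**2 - X*Z**2 + Y**3 - Y**2*Z + Y*Z**2 + 2*Z**3

deg(f) = 3.
Substitute x = X/Z, y = Y/Z into f, then multiply by Z^3.
  monomial -1·x^3·y^0 ↦ -1·X^3·Y^0·Z^0.
  monomial -2·x^2·y^1 ↦ -2·X^2·Y^1·Z^0.
  monomial 1·x^2·y^0 ↦ 1·X^2·Y^0·Z^1.
  monomial 2·x^1·y^2 ↦ 2·X^1·Y^2·Z^0.
  monomial -1·x^1·y^0 ↦ -1·X^1·Y^0·Z^2.
  monomial 1·x^0·y^3 ↦ 1·X^0·Y^3·Z^0.
  monomial -1·x^0·y^2 ↦ -1·X^0·Y^2·Z^1.
  monomial 1·x^0·y^1 ↦ 1·X^0·Y^1·Z^2.
  monomial 2·x^0·y^0 ↦ 2·X^0·Y^0·Z^3.
Collecting: F(X, Y, Z) = -X**3 - 2*X**2*Y + X**2*Z + 2*X*Y**2 - X*Z**2 + Y**3 - Y**2*Z + Y*Z**2 + 2*Z**3.


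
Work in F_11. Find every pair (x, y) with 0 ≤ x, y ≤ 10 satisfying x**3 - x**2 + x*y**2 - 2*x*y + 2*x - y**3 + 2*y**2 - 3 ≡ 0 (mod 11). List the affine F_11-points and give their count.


Affine F_11-points: {(0, 10), (1, 6), (2, 4), (3, 10), (6, 3), (6, 7), (6, 9), (8, 5), (9, 10)}; count = 9.

For each of the 121 pairs (x, y) ∈ F_11², evaluate f(x, y) mod 11. Record the zeros.
  x = 0: [0↦8, 1↦9, 2↦8, 3↦10, 4↦9, 5↦10, 6↦7, 7↦5, 8↦9, 9↦2, 10↦0]  zeros at y ∈ {10}
  x = 1: [0↦10, 1↦10, 2↦10, 3↦4, 4↦8, 5↦5, 6↦0, 7↦9, 8↦4, 9↦1, 10↦5]  zeros at y ∈ {6}
  x = 2: [0↦5, 1↦4, 2↦5, 3↦2, 4↦0, 5↦4, 6↦8, 7↦6, 8↦3, 9↦4, 10↦3]  zeros at y ∈ {4}
  x = 3: [0↦10, 1↦8, 2↦10, 3↦10, 4↦2, 5↦2, 6↦4, 7↦2, 8↦1, 9↦6, 10↦0]  zeros at y ∈ {10}
  x = 4: [0↦9, 1↦6, 2↦9, 3↦1, 4↦9, 5↦5, 6↦5, 7↦3, 8↦4, 9↦2, 10↦2]  zeros at y ∈ ∅
  x = 5: [0↦8, 1↦4, 2↦8, 3↦3, 4↦5, 5↦8, 6↦6, 7↦4, 8↦7, 9↦9, 10↦4]  zeros at y ∈ ∅
  x = 6: [0↦2, 1↦8, 2↦2, 3↦0, 4↦7, 5↦6, 6↦2, 7↦0, 8↦5, 9↦0, 10↦1]  zeros at y ∈ {3, 7, 9}
  x = 7: [0↦8, 1↦2, 2↦8, 3↦9, 4↦10, 5↦5, 6↦10, 7↦8, 8↦4, 9↦3, 10↦10]  zeros at y ∈ ∅
  x = 8: [0↦10, 1↦3, 2↦10, 3↦3, 4↦9, 5↦0, 6↦3, 7↦1, 8↦10, 9↦2, 10↦4]  zeros at y ∈ {5}
  x = 9: [0↦3, 1↦6, 2↦3, 3↦10, 4↦10, 5↦8, 6↦9, 7↦7, 8↦7, 9↦3, 10↦0]  zeros at y ∈ {10}
  x = 10: [0↦4, 1↦6, 2↦4, 3↦3, 4↦8, 5↦2, 6↦1, 7↦10, 8↦1, 9↦1, 10↦4]  zeros at y ∈ ∅
Collecting zeros: affine points = {(0, 10), (1, 6), (2, 4), (3, 10), (6, 3), (6, 7), (6, 9), (8, 5), (9, 10)}.
Total count |C(F_11)_aff| = 9.


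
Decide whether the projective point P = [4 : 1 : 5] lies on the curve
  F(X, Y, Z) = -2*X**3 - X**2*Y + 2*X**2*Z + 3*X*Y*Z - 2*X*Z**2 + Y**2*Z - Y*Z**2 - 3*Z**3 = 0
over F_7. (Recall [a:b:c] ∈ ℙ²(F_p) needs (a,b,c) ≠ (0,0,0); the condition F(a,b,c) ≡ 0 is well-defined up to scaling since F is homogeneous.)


F(4,1,5) ≡ 6 (mod 7); P is NOT on the curve.

Evaluate F(4, 1, 5) term-by-term (mod 7).
  -2*X**3 ↦ -2·64·1·1 = -128
  -X**2*Y ↦ -1·16·1·1 = -16
  2*X**2*Z ↦ 2·16·1·5 = 160
  3*X*Y*Z ↦ 3·4·1·5 = 60
  -2*X*Z**2 ↦ -2·4·1·25 = -200
  Y**2*Z ↦ 1·1·1·5 = 5
  -Y*Z**2 ↦ -1·1·1·25 = -25
  -3*Z**3 ↦ -3·1·1·125 = -375
Sum: F(4, 1, 5) = (-128) + (-16) + (160) + (60) + (-200) + (5) + (-25) + (-375) = -519.
Reducing mod 7: -519 ≡ 6 (mod 7).
Since F(a, b, c) ≡ 6 ≠ 0 (mod 7), P does NOT lie on the curve.


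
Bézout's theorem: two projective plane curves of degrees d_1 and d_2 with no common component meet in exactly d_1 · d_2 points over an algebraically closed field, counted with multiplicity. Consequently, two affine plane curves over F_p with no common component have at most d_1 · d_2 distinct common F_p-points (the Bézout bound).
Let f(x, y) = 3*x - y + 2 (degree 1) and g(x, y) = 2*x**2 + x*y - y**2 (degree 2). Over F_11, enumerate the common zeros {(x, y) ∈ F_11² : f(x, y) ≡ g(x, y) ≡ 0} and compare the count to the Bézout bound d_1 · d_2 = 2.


Common zeros: {(5, 6), (9, 7)}; count = 2; Bézout bound = 2.

deg(f) = 1, deg(g) = 2, so Bézout bound = 2.
Scan x ∈ F_11. For each x, list the y ∈ F_11 with f(x, y) ≡ 0 and those with g(x, y) ≡ 0 (mod 11); the common zeros in that column are the intersection.
  x = 0: f ≡ 0 at y ∈ {2}; g ≡ 0 at y ∈ {0}; common: ∅.
  x = 1: f ≡ 0 at y ∈ {5}; g ≡ 0 at y ∈ {2, 10}; common: ∅.
  x = 2: f ≡ 0 at y ∈ {8}; g ≡ 0 at y ∈ {4, 9}; common: ∅.
  x = 3: f ≡ 0 at y ∈ {0}; g ≡ 0 at y ∈ {6, 8}; common: ∅.
  x = 4: f ≡ 0 at y ∈ {3}; g ≡ 0 at y ∈ {7, 8}; common: ∅.
  x = 5: f ≡ 0 at y ∈ {6}; g ≡ 0 at y ∈ {6, 10}; common: {6}.
  x = 6: f ≡ 0 at y ∈ {9}; g ≡ 0 at y ∈ {1, 5}; common: ∅.
  x = 7: f ≡ 0 at y ∈ {1}; g ≡ 0 at y ∈ {3, 4}; common: ∅.
  x = 8: f ≡ 0 at y ∈ {4}; g ≡ 0 at y ∈ {3, 5}; common: ∅.
  x = 9: f ≡ 0 at y ∈ {7}; g ≡ 0 at y ∈ {2, 7}; common: {7}.
  x = 10: f ≡ 0 at y ∈ {10}; g ≡ 0 at y ∈ {1, 9}; common: ∅.
Collecting: common zeros = {(5, 6), (9, 7)}, so the count is 2.
Comparison with the Bézout bound: 2 ≤ 2 = deg(f)·deg(g), as expected for curves with no common component (the bound is attained).


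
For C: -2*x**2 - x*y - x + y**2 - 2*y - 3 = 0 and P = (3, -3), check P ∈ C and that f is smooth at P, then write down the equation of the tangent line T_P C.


Tangent line at P: -10*x - 11*y - 3 = 0.

Step 1: f(3, -3) = 0, so P lies on C.
Step 2: partial derivatives
  f_x(x, y) = -4*x - y - 1, f_y(x, y) = -x + 2*y - 2.
  f_x(P) = -10, f_y(P) = -11 (gradient nonzero, so P is smooth).
Step 3: tangent line at P: -10·(x − 3) + -11·(y − -3) = 0.
Expanding: -10*x - 11*y - 3 = 0.
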